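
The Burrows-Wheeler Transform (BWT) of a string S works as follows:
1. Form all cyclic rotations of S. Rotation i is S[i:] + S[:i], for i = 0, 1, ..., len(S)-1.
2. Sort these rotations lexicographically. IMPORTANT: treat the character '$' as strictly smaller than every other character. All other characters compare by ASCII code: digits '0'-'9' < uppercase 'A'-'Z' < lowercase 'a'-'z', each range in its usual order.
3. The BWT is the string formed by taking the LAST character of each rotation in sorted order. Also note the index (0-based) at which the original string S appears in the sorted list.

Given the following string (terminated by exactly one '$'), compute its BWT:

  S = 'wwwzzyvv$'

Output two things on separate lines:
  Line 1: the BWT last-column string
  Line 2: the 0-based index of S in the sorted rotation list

Answer: vvy$wwzzw
3

Derivation:
All 9 rotations (rotation i = S[i:]+S[:i]):
  rot[0] = wwwzzyvv$
  rot[1] = wwzzyvv$w
  rot[2] = wzzyvv$ww
  rot[3] = zzyvv$www
  rot[4] = zyvv$wwwz
  rot[5] = yvv$wwwzz
  rot[6] = vv$wwwzzy
  rot[7] = v$wwwzzyv
  rot[8] = $wwwzzyvv
Sorted (with $ < everything):
  sorted[0] = $wwwzzyvv  (last char: 'v')
  sorted[1] = v$wwwzzyv  (last char: 'v')
  sorted[2] = vv$wwwzzy  (last char: 'y')
  sorted[3] = wwwzzyvv$  (last char: '$')
  sorted[4] = wwzzyvv$w  (last char: 'w')
  sorted[5] = wzzyvv$ww  (last char: 'w')
  sorted[6] = yvv$wwwzz  (last char: 'z')
  sorted[7] = zyvv$wwwz  (last char: 'z')
  sorted[8] = zzyvv$www  (last char: 'w')
Last column: vvy$wwzzw
Original string S is at sorted index 3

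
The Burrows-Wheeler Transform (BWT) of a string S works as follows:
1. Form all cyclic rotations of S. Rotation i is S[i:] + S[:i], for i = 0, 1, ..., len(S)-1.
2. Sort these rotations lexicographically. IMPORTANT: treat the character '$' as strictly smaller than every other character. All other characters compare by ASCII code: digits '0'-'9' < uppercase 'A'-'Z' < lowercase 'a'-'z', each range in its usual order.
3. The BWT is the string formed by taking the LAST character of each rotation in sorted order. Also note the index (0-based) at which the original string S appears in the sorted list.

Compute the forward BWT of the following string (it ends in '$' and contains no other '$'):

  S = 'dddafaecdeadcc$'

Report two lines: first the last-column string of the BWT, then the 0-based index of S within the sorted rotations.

Answer: cefdcdedad$cdaa
10

Derivation:
All 15 rotations (rotation i = S[i:]+S[:i]):
  rot[0] = dddafaecdeadcc$
  rot[1] = ddafaecdeadcc$d
  rot[2] = dafaecdeadcc$dd
  rot[3] = afaecdeadcc$ddd
  rot[4] = faecdeadcc$ddda
  rot[5] = aecdeadcc$dddaf
  rot[6] = ecdeadcc$dddafa
  rot[7] = cdeadcc$dddafae
  rot[8] = deadcc$dddafaec
  rot[9] = eadcc$dddafaecd
  rot[10] = adcc$dddafaecde
  rot[11] = dcc$dddafaecdea
  rot[12] = cc$dddafaecdead
  rot[13] = c$dddafaecdeadc
  rot[14] = $dddafaecdeadcc
Sorted (with $ < everything):
  sorted[0] = $dddafaecdeadcc  (last char: 'c')
  sorted[1] = adcc$dddafaecde  (last char: 'e')
  sorted[2] = aecdeadcc$dddaf  (last char: 'f')
  sorted[3] = afaecdeadcc$ddd  (last char: 'd')
  sorted[4] = c$dddafaecdeadc  (last char: 'c')
  sorted[5] = cc$dddafaecdead  (last char: 'd')
  sorted[6] = cdeadcc$dddafae  (last char: 'e')
  sorted[7] = dafaecdeadcc$dd  (last char: 'd')
  sorted[8] = dcc$dddafaecdea  (last char: 'a')
  sorted[9] = ddafaecdeadcc$d  (last char: 'd')
  sorted[10] = dddafaecdeadcc$  (last char: '$')
  sorted[11] = deadcc$dddafaec  (last char: 'c')
  sorted[12] = eadcc$dddafaecd  (last char: 'd')
  sorted[13] = ecdeadcc$dddafa  (last char: 'a')
  sorted[14] = faecdeadcc$ddda  (last char: 'a')
Last column: cefdcdedad$cdaa
Original string S is at sorted index 10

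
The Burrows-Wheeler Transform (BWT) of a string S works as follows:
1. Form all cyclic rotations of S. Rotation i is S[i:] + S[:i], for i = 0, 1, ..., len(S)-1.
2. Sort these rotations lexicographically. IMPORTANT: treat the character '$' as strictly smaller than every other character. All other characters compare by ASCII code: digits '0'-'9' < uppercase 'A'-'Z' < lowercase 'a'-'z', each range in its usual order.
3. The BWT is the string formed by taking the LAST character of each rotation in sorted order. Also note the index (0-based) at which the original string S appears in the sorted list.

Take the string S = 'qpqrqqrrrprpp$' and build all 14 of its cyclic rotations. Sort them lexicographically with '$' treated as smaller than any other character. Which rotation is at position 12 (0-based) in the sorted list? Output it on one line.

Answer: rrprpp$qpqrqqr

Derivation:
All 14 rotations (rotation i = S[i:]+S[:i]):
  rot[0] = qpqrqqrrrprpp$
  rot[1] = pqrqqrrrprpp$q
  rot[2] = qrqqrrrprpp$qp
  rot[3] = rqqrrrprpp$qpq
  rot[4] = qqrrrprpp$qpqr
  rot[5] = qrrrprpp$qpqrq
  rot[6] = rrrprpp$qpqrqq
  rot[7] = rrprpp$qpqrqqr
  rot[8] = rprpp$qpqrqqrr
  rot[9] = prpp$qpqrqqrrr
  rot[10] = rpp$qpqrqqrrrp
  rot[11] = pp$qpqrqqrrrpr
  rot[12] = p$qpqrqqrrrprp
  rot[13] = $qpqrqqrrrprpp
Sorted (with $ < everything):
  sorted[0] = $qpqrqqrrrprpp
  sorted[1] = p$qpqrqqrrrprp
  sorted[2] = pp$qpqrqqrrrpr
  sorted[3] = pqrqqrrrprpp$q
  sorted[4] = prpp$qpqrqqrrr
  sorted[5] = qpqrqqrrrprpp$
  sorted[6] = qqrrrprpp$qpqr
  sorted[7] = qrqqrrrprpp$qp
  sorted[8] = qrrrprpp$qpqrq
  sorted[9] = rpp$qpqrqqrrrp
  sorted[10] = rprpp$qpqrqqrr
  sorted[11] = rqqrrrprpp$qpq
  sorted[12] = rrprpp$qpqrqqr
  sorted[13] = rrrprpp$qpqrqq
sorted[12] = rrprpp$qpqrqqr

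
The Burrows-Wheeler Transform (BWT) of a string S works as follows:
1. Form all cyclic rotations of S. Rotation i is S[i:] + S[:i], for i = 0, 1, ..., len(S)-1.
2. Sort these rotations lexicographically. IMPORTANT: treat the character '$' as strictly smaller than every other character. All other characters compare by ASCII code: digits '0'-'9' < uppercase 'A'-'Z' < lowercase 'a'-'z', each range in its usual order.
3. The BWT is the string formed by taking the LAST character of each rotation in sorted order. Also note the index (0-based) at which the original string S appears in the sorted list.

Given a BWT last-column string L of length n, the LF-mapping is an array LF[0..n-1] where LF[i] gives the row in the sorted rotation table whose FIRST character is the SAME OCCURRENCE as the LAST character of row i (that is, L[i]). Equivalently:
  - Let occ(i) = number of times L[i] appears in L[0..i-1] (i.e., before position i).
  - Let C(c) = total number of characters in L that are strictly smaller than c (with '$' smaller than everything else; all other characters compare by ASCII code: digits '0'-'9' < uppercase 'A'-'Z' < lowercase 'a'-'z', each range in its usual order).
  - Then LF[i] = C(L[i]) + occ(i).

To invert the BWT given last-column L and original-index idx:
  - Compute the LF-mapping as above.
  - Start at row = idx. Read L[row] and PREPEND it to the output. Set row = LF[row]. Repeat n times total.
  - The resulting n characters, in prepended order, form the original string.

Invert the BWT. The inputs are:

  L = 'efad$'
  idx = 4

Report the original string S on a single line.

Answer: fade$

Derivation:
LF mapping: 3 4 1 2 0
Walk LF starting at row 4, prepending L[row]:
  step 1: row=4, L[4]='$', prepend. Next row=LF[4]=0
  step 2: row=0, L[0]='e', prepend. Next row=LF[0]=3
  step 3: row=3, L[3]='d', prepend. Next row=LF[3]=2
  step 4: row=2, L[2]='a', prepend. Next row=LF[2]=1
  step 5: row=1, L[1]='f', prepend. Next row=LF[1]=4
Reversed output: fade$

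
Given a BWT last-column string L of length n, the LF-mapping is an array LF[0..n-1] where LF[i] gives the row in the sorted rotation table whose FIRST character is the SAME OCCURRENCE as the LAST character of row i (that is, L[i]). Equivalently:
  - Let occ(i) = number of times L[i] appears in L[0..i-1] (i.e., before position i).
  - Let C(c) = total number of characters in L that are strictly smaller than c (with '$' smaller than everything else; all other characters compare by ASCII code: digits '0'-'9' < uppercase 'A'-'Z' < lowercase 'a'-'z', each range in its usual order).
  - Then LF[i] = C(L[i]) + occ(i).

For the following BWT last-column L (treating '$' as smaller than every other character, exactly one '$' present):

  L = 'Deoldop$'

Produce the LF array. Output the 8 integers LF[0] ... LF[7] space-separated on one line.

Answer: 1 3 5 4 2 6 7 0

Derivation:
Char counts: '$':1, 'D':1, 'd':1, 'e':1, 'l':1, 'o':2, 'p':1
C (first-col start): C('$')=0, C('D')=1, C('d')=2, C('e')=3, C('l')=4, C('o')=5, C('p')=7
L[0]='D': occ=0, LF[0]=C('D')+0=1+0=1
L[1]='e': occ=0, LF[1]=C('e')+0=3+0=3
L[2]='o': occ=0, LF[2]=C('o')+0=5+0=5
L[3]='l': occ=0, LF[3]=C('l')+0=4+0=4
L[4]='d': occ=0, LF[4]=C('d')+0=2+0=2
L[5]='o': occ=1, LF[5]=C('o')+1=5+1=6
L[6]='p': occ=0, LF[6]=C('p')+0=7+0=7
L[7]='$': occ=0, LF[7]=C('$')+0=0+0=0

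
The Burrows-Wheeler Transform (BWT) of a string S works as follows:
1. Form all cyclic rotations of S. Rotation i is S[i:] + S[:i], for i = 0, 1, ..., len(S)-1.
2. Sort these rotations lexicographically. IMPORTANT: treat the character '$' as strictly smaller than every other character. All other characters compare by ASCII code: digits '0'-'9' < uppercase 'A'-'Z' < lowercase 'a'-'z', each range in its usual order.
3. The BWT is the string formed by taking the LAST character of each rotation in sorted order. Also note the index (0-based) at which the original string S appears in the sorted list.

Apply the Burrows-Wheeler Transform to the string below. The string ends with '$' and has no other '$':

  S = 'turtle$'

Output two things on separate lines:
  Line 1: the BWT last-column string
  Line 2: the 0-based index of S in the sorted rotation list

All 7 rotations (rotation i = S[i:]+S[:i]):
  rot[0] = turtle$
  rot[1] = urtle$t
  rot[2] = rtle$tu
  rot[3] = tle$tur
  rot[4] = le$turt
  rot[5] = e$turtl
  rot[6] = $turtle
Sorted (with $ < everything):
  sorted[0] = $turtle  (last char: 'e')
  sorted[1] = e$turtl  (last char: 'l')
  sorted[2] = le$turt  (last char: 't')
  sorted[3] = rtle$tu  (last char: 'u')
  sorted[4] = tle$tur  (last char: 'r')
  sorted[5] = turtle$  (last char: '$')
  sorted[6] = urtle$t  (last char: 't')
Last column: eltur$t
Original string S is at sorted index 5

Answer: eltur$t
5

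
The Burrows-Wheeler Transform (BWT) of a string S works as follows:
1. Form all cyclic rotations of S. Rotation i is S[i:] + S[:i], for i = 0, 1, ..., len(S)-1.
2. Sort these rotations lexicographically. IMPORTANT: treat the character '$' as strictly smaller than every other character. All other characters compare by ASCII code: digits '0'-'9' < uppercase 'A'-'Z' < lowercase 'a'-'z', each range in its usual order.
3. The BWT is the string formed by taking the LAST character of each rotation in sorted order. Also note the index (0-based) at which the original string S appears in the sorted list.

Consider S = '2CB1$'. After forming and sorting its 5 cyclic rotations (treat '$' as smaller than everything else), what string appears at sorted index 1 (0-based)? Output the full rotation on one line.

Answer: 1$2CB

Derivation:
All 5 rotations (rotation i = S[i:]+S[:i]):
  rot[0] = 2CB1$
  rot[1] = CB1$2
  rot[2] = B1$2C
  rot[3] = 1$2CB
  rot[4] = $2CB1
Sorted (with $ < everything):
  sorted[0] = $2CB1
  sorted[1] = 1$2CB
  sorted[2] = 2CB1$
  sorted[3] = B1$2C
  sorted[4] = CB1$2
sorted[1] = 1$2CB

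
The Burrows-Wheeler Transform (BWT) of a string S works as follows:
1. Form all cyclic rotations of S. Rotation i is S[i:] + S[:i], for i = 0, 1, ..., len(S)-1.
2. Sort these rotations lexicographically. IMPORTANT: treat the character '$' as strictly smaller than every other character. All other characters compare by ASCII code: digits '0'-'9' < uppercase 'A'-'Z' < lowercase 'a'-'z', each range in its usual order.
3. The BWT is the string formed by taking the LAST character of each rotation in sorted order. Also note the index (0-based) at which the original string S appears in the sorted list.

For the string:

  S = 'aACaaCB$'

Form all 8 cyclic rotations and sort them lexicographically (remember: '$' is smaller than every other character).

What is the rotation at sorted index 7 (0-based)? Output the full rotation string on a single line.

Answer: aaCB$aAC

Derivation:
All 8 rotations (rotation i = S[i:]+S[:i]):
  rot[0] = aACaaCB$
  rot[1] = ACaaCB$a
  rot[2] = CaaCB$aA
  rot[3] = aaCB$aAC
  rot[4] = aCB$aACa
  rot[5] = CB$aACaa
  rot[6] = B$aACaaC
  rot[7] = $aACaaCB
Sorted (with $ < everything):
  sorted[0] = $aACaaCB
  sorted[1] = ACaaCB$a
  sorted[2] = B$aACaaC
  sorted[3] = CB$aACaa
  sorted[4] = CaaCB$aA
  sorted[5] = aACaaCB$
  sorted[6] = aCB$aACa
  sorted[7] = aaCB$aAC
sorted[7] = aaCB$aAC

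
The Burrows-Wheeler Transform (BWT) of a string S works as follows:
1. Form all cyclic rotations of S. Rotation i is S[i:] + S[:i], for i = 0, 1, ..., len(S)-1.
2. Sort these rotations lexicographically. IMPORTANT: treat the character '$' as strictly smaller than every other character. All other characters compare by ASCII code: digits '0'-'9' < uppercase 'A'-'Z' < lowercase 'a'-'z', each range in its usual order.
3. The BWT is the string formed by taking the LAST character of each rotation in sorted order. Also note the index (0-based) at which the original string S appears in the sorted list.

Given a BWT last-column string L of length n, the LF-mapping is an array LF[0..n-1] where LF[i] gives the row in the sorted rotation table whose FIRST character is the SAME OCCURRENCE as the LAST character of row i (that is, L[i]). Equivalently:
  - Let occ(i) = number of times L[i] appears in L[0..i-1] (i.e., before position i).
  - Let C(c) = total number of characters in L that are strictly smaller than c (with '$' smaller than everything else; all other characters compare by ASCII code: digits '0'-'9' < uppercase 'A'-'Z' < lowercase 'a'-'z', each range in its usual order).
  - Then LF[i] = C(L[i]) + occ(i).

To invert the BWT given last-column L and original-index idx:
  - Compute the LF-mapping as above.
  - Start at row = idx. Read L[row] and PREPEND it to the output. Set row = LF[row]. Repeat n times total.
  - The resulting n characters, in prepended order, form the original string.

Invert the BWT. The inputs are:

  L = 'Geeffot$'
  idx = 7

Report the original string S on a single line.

Answer: toffeeG$

Derivation:
LF mapping: 1 2 3 4 5 6 7 0
Walk LF starting at row 7, prepending L[row]:
  step 1: row=7, L[7]='$', prepend. Next row=LF[7]=0
  step 2: row=0, L[0]='G', prepend. Next row=LF[0]=1
  step 3: row=1, L[1]='e', prepend. Next row=LF[1]=2
  step 4: row=2, L[2]='e', prepend. Next row=LF[2]=3
  step 5: row=3, L[3]='f', prepend. Next row=LF[3]=4
  step 6: row=4, L[4]='f', prepend. Next row=LF[4]=5
  step 7: row=5, L[5]='o', prepend. Next row=LF[5]=6
  step 8: row=6, L[6]='t', prepend. Next row=LF[6]=7
Reversed output: toffeeG$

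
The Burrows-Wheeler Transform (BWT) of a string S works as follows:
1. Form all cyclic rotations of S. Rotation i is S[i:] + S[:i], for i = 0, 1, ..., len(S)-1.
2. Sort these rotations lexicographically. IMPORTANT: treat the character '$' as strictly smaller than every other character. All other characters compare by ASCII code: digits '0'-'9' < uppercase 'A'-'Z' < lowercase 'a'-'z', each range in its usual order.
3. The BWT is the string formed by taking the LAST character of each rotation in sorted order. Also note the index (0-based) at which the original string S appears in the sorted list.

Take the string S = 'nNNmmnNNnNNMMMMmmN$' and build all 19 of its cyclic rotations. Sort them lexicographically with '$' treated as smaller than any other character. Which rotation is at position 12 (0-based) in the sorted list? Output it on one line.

All 19 rotations (rotation i = S[i:]+S[:i]):
  rot[0] = nNNmmnNNnNNMMMMmmN$
  rot[1] = NNmmnNNnNNMMMMmmN$n
  rot[2] = NmmnNNnNNMMMMmmN$nN
  rot[3] = mmnNNnNNMMMMmmN$nNN
  rot[4] = mnNNnNNMMMMmmN$nNNm
  rot[5] = nNNnNNMMMMmmN$nNNmm
  rot[6] = NNnNNMMMMmmN$nNNmmn
  rot[7] = NnNNMMMMmmN$nNNmmnN
  rot[8] = nNNMMMMmmN$nNNmmnNN
  rot[9] = NNMMMMmmN$nNNmmnNNn
  rot[10] = NMMMMmmN$nNNmmnNNnN
  rot[11] = MMMMmmN$nNNmmnNNnNN
  rot[12] = MMMmmN$nNNmmnNNnNNM
  rot[13] = MMmmN$nNNmmnNNnNNMM
  rot[14] = MmmN$nNNmmnNNnNNMMM
  rot[15] = mmN$nNNmmnNNnNNMMMM
  rot[16] = mN$nNNmmnNNnNNMMMMm
  rot[17] = N$nNNmmnNNnNNMMMMmm
  rot[18] = $nNNmmnNNnNNMMMMmmN
Sorted (with $ < everything):
  sorted[0] = $nNNmmnNNnNNMMMMmmN
  sorted[1] = MMMMmmN$nNNmmnNNnNN
  sorted[2] = MMMmmN$nNNmmnNNnNNM
  sorted[3] = MMmmN$nNNmmnNNnNNMM
  sorted[4] = MmmN$nNNmmnNNnNNMMM
  sorted[5] = N$nNNmmnNNnNNMMMMmm
  sorted[6] = NMMMMmmN$nNNmmnNNnN
  sorted[7] = NNMMMMmmN$nNNmmnNNn
  sorted[8] = NNmmnNNnNNMMMMmmN$n
  sorted[9] = NNnNNMMMMmmN$nNNmmn
  sorted[10] = NmmnNNnNNMMMMmmN$nN
  sorted[11] = NnNNMMMMmmN$nNNmmnN
  sorted[12] = mN$nNNmmnNNnNNMMMMm
  sorted[13] = mmN$nNNmmnNNnNNMMMM
  sorted[14] = mmnNNnNNMMMMmmN$nNN
  sorted[15] = mnNNnNNMMMMmmN$nNNm
  sorted[16] = nNNMMMMmmN$nNNmmnNN
  sorted[17] = nNNmmnNNnNNMMMMmmN$
  sorted[18] = nNNnNNMMMMmmN$nNNmm
sorted[12] = mN$nNNmmnNNnNNMMMMm

Answer: mN$nNNmmnNNnNNMMMMm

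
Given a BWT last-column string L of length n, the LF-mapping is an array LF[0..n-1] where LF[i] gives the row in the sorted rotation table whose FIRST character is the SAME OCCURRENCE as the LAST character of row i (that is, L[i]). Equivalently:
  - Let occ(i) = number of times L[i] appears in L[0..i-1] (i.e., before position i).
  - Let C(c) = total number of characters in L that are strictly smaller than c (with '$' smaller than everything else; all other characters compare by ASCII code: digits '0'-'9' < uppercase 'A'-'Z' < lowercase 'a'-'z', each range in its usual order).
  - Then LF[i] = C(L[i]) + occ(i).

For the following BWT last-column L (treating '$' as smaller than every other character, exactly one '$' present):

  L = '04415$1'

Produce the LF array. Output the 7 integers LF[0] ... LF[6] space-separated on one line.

Answer: 1 4 5 2 6 0 3

Derivation:
Char counts: '$':1, '0':1, '1':2, '4':2, '5':1
C (first-col start): C('$')=0, C('0')=1, C('1')=2, C('4')=4, C('5')=6
L[0]='0': occ=0, LF[0]=C('0')+0=1+0=1
L[1]='4': occ=0, LF[1]=C('4')+0=4+0=4
L[2]='4': occ=1, LF[2]=C('4')+1=4+1=5
L[3]='1': occ=0, LF[3]=C('1')+0=2+0=2
L[4]='5': occ=0, LF[4]=C('5')+0=6+0=6
L[5]='$': occ=0, LF[5]=C('$')+0=0+0=0
L[6]='1': occ=1, LF[6]=C('1')+1=2+1=3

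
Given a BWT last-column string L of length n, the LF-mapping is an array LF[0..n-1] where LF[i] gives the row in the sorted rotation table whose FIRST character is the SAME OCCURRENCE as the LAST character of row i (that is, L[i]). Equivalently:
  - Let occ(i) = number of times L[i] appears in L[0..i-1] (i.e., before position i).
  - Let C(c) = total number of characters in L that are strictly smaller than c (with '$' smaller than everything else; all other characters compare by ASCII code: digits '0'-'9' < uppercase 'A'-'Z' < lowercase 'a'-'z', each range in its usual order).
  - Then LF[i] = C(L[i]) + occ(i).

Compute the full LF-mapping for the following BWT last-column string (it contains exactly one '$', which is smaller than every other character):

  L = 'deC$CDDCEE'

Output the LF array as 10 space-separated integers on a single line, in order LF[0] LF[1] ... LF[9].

Char counts: '$':1, 'C':3, 'D':2, 'E':2, 'd':1, 'e':1
C (first-col start): C('$')=0, C('C')=1, C('D')=4, C('E')=6, C('d')=8, C('e')=9
L[0]='d': occ=0, LF[0]=C('d')+0=8+0=8
L[1]='e': occ=0, LF[1]=C('e')+0=9+0=9
L[2]='C': occ=0, LF[2]=C('C')+0=1+0=1
L[3]='$': occ=0, LF[3]=C('$')+0=0+0=0
L[4]='C': occ=1, LF[4]=C('C')+1=1+1=2
L[5]='D': occ=0, LF[5]=C('D')+0=4+0=4
L[6]='D': occ=1, LF[6]=C('D')+1=4+1=5
L[7]='C': occ=2, LF[7]=C('C')+2=1+2=3
L[8]='E': occ=0, LF[8]=C('E')+0=6+0=6
L[9]='E': occ=1, LF[9]=C('E')+1=6+1=7

Answer: 8 9 1 0 2 4 5 3 6 7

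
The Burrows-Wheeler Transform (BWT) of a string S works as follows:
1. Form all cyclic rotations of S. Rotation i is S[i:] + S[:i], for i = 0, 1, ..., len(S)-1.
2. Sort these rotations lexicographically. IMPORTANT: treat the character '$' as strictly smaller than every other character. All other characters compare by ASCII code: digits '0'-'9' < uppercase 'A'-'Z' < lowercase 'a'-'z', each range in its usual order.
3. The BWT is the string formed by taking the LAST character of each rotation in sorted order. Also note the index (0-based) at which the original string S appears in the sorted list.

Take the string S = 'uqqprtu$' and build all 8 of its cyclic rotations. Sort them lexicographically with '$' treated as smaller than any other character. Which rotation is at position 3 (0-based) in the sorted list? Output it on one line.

All 8 rotations (rotation i = S[i:]+S[:i]):
  rot[0] = uqqprtu$
  rot[1] = qqprtu$u
  rot[2] = qprtu$uq
  rot[3] = prtu$uqq
  rot[4] = rtu$uqqp
  rot[5] = tu$uqqpr
  rot[6] = u$uqqprt
  rot[7] = $uqqprtu
Sorted (with $ < everything):
  sorted[0] = $uqqprtu
  sorted[1] = prtu$uqq
  sorted[2] = qprtu$uq
  sorted[3] = qqprtu$u
  sorted[4] = rtu$uqqp
  sorted[5] = tu$uqqpr
  sorted[6] = u$uqqprt
  sorted[7] = uqqprtu$
sorted[3] = qqprtu$u

Answer: qqprtu$u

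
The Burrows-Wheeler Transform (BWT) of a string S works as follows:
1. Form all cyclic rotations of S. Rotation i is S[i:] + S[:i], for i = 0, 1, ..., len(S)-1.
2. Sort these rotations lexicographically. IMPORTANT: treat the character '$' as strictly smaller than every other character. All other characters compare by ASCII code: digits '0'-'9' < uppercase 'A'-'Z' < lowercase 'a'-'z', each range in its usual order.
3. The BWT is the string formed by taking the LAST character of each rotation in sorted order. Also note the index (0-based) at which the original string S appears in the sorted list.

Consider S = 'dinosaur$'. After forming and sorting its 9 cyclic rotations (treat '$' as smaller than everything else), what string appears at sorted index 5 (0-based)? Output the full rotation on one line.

All 9 rotations (rotation i = S[i:]+S[:i]):
  rot[0] = dinosaur$
  rot[1] = inosaur$d
  rot[2] = nosaur$di
  rot[3] = osaur$din
  rot[4] = saur$dino
  rot[5] = aur$dinos
  rot[6] = ur$dinosa
  rot[7] = r$dinosau
  rot[8] = $dinosaur
Sorted (with $ < everything):
  sorted[0] = $dinosaur
  sorted[1] = aur$dinos
  sorted[2] = dinosaur$
  sorted[3] = inosaur$d
  sorted[4] = nosaur$di
  sorted[5] = osaur$din
  sorted[6] = r$dinosau
  sorted[7] = saur$dino
  sorted[8] = ur$dinosa
sorted[5] = osaur$din

Answer: osaur$din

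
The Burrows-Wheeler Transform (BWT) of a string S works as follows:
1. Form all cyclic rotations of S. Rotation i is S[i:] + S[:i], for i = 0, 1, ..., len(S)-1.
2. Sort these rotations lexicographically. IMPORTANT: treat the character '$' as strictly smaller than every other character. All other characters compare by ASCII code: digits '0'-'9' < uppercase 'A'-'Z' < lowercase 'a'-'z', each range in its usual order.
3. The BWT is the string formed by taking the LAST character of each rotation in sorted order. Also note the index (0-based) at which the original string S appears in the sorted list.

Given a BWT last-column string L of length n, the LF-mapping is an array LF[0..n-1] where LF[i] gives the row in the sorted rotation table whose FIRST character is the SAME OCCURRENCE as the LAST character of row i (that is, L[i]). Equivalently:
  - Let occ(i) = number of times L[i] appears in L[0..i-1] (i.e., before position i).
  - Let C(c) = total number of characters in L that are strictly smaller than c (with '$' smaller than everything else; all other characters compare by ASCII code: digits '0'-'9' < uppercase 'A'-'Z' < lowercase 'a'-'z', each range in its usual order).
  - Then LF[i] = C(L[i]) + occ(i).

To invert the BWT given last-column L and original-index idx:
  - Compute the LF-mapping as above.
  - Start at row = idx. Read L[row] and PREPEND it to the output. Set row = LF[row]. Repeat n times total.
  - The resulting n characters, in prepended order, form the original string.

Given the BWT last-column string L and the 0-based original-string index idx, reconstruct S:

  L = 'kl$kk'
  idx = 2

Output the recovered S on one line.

Answer: kklk$

Derivation:
LF mapping: 1 4 0 2 3
Walk LF starting at row 2, prepending L[row]:
  step 1: row=2, L[2]='$', prepend. Next row=LF[2]=0
  step 2: row=0, L[0]='k', prepend. Next row=LF[0]=1
  step 3: row=1, L[1]='l', prepend. Next row=LF[1]=4
  step 4: row=4, L[4]='k', prepend. Next row=LF[4]=3
  step 5: row=3, L[3]='k', prepend. Next row=LF[3]=2
Reversed output: kklk$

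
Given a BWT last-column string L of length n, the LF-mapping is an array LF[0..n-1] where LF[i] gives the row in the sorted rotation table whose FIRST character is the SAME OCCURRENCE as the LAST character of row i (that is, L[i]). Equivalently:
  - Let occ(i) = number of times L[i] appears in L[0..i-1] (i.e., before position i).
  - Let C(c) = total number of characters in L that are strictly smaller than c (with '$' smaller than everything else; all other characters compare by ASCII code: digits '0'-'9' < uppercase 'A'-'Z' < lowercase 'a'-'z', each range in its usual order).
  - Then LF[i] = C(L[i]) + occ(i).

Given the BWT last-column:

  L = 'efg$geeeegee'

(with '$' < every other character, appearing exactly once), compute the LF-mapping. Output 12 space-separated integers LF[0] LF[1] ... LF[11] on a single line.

Answer: 1 8 9 0 10 2 3 4 5 11 6 7

Derivation:
Char counts: '$':1, 'e':7, 'f':1, 'g':3
C (first-col start): C('$')=0, C('e')=1, C('f')=8, C('g')=9
L[0]='e': occ=0, LF[0]=C('e')+0=1+0=1
L[1]='f': occ=0, LF[1]=C('f')+0=8+0=8
L[2]='g': occ=0, LF[2]=C('g')+0=9+0=9
L[3]='$': occ=0, LF[3]=C('$')+0=0+0=0
L[4]='g': occ=1, LF[4]=C('g')+1=9+1=10
L[5]='e': occ=1, LF[5]=C('e')+1=1+1=2
L[6]='e': occ=2, LF[6]=C('e')+2=1+2=3
L[7]='e': occ=3, LF[7]=C('e')+3=1+3=4
L[8]='e': occ=4, LF[8]=C('e')+4=1+4=5
L[9]='g': occ=2, LF[9]=C('g')+2=9+2=11
L[10]='e': occ=5, LF[10]=C('e')+5=1+5=6
L[11]='e': occ=6, LF[11]=C('e')+6=1+6=7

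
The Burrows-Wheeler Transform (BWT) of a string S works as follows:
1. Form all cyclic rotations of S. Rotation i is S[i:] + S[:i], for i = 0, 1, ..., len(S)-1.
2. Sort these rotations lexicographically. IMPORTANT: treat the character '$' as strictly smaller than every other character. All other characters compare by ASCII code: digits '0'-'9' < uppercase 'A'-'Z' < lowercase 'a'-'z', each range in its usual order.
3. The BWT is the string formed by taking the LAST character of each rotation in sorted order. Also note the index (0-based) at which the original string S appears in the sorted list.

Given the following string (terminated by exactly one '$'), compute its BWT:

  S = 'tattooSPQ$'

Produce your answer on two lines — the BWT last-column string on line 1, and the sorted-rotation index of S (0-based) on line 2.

All 10 rotations (rotation i = S[i:]+S[:i]):
  rot[0] = tattooSPQ$
  rot[1] = attooSPQ$t
  rot[2] = ttooSPQ$ta
  rot[3] = tooSPQ$tat
  rot[4] = ooSPQ$tatt
  rot[5] = oSPQ$tatto
  rot[6] = SPQ$tattoo
  rot[7] = PQ$tattooS
  rot[8] = Q$tattooSP
  rot[9] = $tattooSPQ
Sorted (with $ < everything):
  sorted[0] = $tattooSPQ  (last char: 'Q')
  sorted[1] = PQ$tattooS  (last char: 'S')
  sorted[2] = Q$tattooSP  (last char: 'P')
  sorted[3] = SPQ$tattoo  (last char: 'o')
  sorted[4] = attooSPQ$t  (last char: 't')
  sorted[5] = oSPQ$tatto  (last char: 'o')
  sorted[6] = ooSPQ$tatt  (last char: 't')
  sorted[7] = tattooSPQ$  (last char: '$')
  sorted[8] = tooSPQ$tat  (last char: 't')
  sorted[9] = ttooSPQ$ta  (last char: 'a')
Last column: QSPotot$ta
Original string S is at sorted index 7

Answer: QSPotot$ta
7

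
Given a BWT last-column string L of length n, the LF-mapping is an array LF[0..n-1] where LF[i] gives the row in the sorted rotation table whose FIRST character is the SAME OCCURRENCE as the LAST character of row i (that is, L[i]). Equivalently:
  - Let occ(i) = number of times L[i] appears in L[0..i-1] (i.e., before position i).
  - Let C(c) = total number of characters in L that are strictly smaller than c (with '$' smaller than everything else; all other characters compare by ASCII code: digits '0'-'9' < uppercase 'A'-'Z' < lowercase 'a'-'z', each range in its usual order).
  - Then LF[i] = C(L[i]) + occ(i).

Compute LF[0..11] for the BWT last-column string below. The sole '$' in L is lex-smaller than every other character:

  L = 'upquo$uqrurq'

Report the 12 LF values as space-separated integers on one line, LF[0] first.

Char counts: '$':1, 'o':1, 'p':1, 'q':3, 'r':2, 'u':4
C (first-col start): C('$')=0, C('o')=1, C('p')=2, C('q')=3, C('r')=6, C('u')=8
L[0]='u': occ=0, LF[0]=C('u')+0=8+0=8
L[1]='p': occ=0, LF[1]=C('p')+0=2+0=2
L[2]='q': occ=0, LF[2]=C('q')+0=3+0=3
L[3]='u': occ=1, LF[3]=C('u')+1=8+1=9
L[4]='o': occ=0, LF[4]=C('o')+0=1+0=1
L[5]='$': occ=0, LF[5]=C('$')+0=0+0=0
L[6]='u': occ=2, LF[6]=C('u')+2=8+2=10
L[7]='q': occ=1, LF[7]=C('q')+1=3+1=4
L[8]='r': occ=0, LF[8]=C('r')+0=6+0=6
L[9]='u': occ=3, LF[9]=C('u')+3=8+3=11
L[10]='r': occ=1, LF[10]=C('r')+1=6+1=7
L[11]='q': occ=2, LF[11]=C('q')+2=3+2=5

Answer: 8 2 3 9 1 0 10 4 6 11 7 5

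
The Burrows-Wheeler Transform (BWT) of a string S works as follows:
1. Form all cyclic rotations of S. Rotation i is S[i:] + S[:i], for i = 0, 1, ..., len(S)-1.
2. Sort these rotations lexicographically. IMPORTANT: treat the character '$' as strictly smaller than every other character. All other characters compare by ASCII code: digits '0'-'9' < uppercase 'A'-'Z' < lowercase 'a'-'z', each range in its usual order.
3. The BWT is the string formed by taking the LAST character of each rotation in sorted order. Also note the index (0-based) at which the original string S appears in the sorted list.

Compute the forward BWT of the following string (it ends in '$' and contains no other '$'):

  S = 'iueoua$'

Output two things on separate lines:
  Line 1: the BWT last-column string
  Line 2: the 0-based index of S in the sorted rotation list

All 7 rotations (rotation i = S[i:]+S[:i]):
  rot[0] = iueoua$
  rot[1] = ueoua$i
  rot[2] = eoua$iu
  rot[3] = oua$iue
  rot[4] = ua$iueo
  rot[5] = a$iueou
  rot[6] = $iueoua
Sorted (with $ < everything):
  sorted[0] = $iueoua  (last char: 'a')
  sorted[1] = a$iueou  (last char: 'u')
  sorted[2] = eoua$iu  (last char: 'u')
  sorted[3] = iueoua$  (last char: '$')
  sorted[4] = oua$iue  (last char: 'e')
  sorted[5] = ua$iueo  (last char: 'o')
  sorted[6] = ueoua$i  (last char: 'i')
Last column: auu$eoi
Original string S is at sorted index 3

Answer: auu$eoi
3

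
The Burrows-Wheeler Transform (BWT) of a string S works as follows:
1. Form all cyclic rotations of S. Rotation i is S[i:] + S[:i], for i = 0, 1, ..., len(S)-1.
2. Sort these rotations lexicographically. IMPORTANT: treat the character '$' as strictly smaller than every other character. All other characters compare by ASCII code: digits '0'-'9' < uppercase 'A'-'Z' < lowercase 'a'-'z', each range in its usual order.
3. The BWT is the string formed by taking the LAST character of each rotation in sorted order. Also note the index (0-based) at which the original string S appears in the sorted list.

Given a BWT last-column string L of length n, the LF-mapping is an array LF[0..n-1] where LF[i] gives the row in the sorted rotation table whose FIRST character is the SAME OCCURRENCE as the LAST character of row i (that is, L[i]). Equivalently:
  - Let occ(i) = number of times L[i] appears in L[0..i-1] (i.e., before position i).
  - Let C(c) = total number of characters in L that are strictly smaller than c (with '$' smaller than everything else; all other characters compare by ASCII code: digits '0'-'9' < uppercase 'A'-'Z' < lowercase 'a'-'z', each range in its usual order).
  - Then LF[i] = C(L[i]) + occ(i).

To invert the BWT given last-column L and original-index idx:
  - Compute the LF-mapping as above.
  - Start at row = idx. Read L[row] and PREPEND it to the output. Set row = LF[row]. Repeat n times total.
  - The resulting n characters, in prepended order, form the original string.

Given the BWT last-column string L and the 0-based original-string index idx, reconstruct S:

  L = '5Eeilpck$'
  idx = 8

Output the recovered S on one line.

LF mapping: 1 2 4 5 7 8 3 6 0
Walk LF starting at row 8, prepending L[row]:
  step 1: row=8, L[8]='$', prepend. Next row=LF[8]=0
  step 2: row=0, L[0]='5', prepend. Next row=LF[0]=1
  step 3: row=1, L[1]='E', prepend. Next row=LF[1]=2
  step 4: row=2, L[2]='e', prepend. Next row=LF[2]=4
  step 5: row=4, L[4]='l', prepend. Next row=LF[4]=7
  step 6: row=7, L[7]='k', prepend. Next row=LF[7]=6
  step 7: row=6, L[6]='c', prepend. Next row=LF[6]=3
  step 8: row=3, L[3]='i', prepend. Next row=LF[3]=5
  step 9: row=5, L[5]='p', prepend. Next row=LF[5]=8
Reversed output: pickleE5$

Answer: pickleE5$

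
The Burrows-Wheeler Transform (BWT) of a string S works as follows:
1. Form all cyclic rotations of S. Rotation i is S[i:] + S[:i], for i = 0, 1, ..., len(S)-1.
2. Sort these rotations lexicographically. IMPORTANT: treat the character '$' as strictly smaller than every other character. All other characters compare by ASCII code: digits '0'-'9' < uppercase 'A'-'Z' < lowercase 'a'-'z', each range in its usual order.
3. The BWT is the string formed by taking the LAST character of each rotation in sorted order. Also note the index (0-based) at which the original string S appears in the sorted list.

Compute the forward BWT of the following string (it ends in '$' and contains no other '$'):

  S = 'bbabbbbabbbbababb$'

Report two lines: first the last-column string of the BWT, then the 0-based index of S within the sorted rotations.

All 18 rotations (rotation i = S[i:]+S[:i]):
  rot[0] = bbabbbbabbbbababb$
  rot[1] = babbbbabbbbababb$b
  rot[2] = abbbbabbbbababb$bb
  rot[3] = bbbbabbbbababb$bba
  rot[4] = bbbabbbbababb$bbab
  rot[5] = bbabbbbababb$bbabb
  rot[6] = babbbbababb$bbabbb
  rot[7] = abbbbababb$bbabbbb
  rot[8] = bbbbababb$bbabbbba
  rot[9] = bbbababb$bbabbbbab
  rot[10] = bbababb$bbabbbbabb
  rot[11] = bababb$bbabbbbabbb
  rot[12] = ababb$bbabbbbabbbb
  rot[13] = babb$bbabbbbabbbba
  rot[14] = abb$bbabbbbabbbbab
  rot[15] = bb$bbabbbbabbbbaba
  rot[16] = b$bbabbbbabbbbabab
  rot[17] = $bbabbbbabbbbababb
Sorted (with $ < everything):
  sorted[0] = $bbabbbbabbbbababb  (last char: 'b')
  sorted[1] = ababb$bbabbbbabbbb  (last char: 'b')
  sorted[2] = abb$bbabbbbabbbbab  (last char: 'b')
  sorted[3] = abbbbababb$bbabbbb  (last char: 'b')
  sorted[4] = abbbbabbbbababb$bb  (last char: 'b')
  sorted[5] = b$bbabbbbabbbbabab  (last char: 'b')
  sorted[6] = bababb$bbabbbbabbb  (last char: 'b')
  sorted[7] = babb$bbabbbbabbbba  (last char: 'a')
  sorted[8] = babbbbababb$bbabbb  (last char: 'b')
  sorted[9] = babbbbabbbbababb$b  (last char: 'b')
  sorted[10] = bb$bbabbbbabbbbaba  (last char: 'a')
  sorted[11] = bbababb$bbabbbbabb  (last char: 'b')
  sorted[12] = bbabbbbababb$bbabb  (last char: 'b')
  sorted[13] = bbabbbbabbbbababb$  (last char: '$')
  sorted[14] = bbbababb$bbabbbbab  (last char: 'b')
  sorted[15] = bbbabbbbababb$bbab  (last char: 'b')
  sorted[16] = bbbbababb$bbabbbba  (last char: 'a')
  sorted[17] = bbbbabbbbababb$bba  (last char: 'a')
Last column: bbbbbbbabbabb$bbaa
Original string S is at sorted index 13

Answer: bbbbbbbabbabb$bbaa
13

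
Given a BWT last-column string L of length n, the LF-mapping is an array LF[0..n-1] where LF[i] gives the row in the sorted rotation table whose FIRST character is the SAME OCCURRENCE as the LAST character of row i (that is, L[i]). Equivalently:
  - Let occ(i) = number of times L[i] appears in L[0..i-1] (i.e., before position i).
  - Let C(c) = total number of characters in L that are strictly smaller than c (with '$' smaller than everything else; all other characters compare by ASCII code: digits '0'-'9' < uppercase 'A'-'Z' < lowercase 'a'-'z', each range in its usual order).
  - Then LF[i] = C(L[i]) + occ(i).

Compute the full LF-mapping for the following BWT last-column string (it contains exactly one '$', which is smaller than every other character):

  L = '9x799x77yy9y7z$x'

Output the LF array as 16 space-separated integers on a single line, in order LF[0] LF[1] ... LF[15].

Char counts: '$':1, '7':4, '9':4, 'x':3, 'y':3, 'z':1
C (first-col start): C('$')=0, C('7')=1, C('9')=5, C('x')=9, C('y')=12, C('z')=15
L[0]='9': occ=0, LF[0]=C('9')+0=5+0=5
L[1]='x': occ=0, LF[1]=C('x')+0=9+0=9
L[2]='7': occ=0, LF[2]=C('7')+0=1+0=1
L[3]='9': occ=1, LF[3]=C('9')+1=5+1=6
L[4]='9': occ=2, LF[4]=C('9')+2=5+2=7
L[5]='x': occ=1, LF[5]=C('x')+1=9+1=10
L[6]='7': occ=1, LF[6]=C('7')+1=1+1=2
L[7]='7': occ=2, LF[7]=C('7')+2=1+2=3
L[8]='y': occ=0, LF[8]=C('y')+0=12+0=12
L[9]='y': occ=1, LF[9]=C('y')+1=12+1=13
L[10]='9': occ=3, LF[10]=C('9')+3=5+3=8
L[11]='y': occ=2, LF[11]=C('y')+2=12+2=14
L[12]='7': occ=3, LF[12]=C('7')+3=1+3=4
L[13]='z': occ=0, LF[13]=C('z')+0=15+0=15
L[14]='$': occ=0, LF[14]=C('$')+0=0+0=0
L[15]='x': occ=2, LF[15]=C('x')+2=9+2=11

Answer: 5 9 1 6 7 10 2 3 12 13 8 14 4 15 0 11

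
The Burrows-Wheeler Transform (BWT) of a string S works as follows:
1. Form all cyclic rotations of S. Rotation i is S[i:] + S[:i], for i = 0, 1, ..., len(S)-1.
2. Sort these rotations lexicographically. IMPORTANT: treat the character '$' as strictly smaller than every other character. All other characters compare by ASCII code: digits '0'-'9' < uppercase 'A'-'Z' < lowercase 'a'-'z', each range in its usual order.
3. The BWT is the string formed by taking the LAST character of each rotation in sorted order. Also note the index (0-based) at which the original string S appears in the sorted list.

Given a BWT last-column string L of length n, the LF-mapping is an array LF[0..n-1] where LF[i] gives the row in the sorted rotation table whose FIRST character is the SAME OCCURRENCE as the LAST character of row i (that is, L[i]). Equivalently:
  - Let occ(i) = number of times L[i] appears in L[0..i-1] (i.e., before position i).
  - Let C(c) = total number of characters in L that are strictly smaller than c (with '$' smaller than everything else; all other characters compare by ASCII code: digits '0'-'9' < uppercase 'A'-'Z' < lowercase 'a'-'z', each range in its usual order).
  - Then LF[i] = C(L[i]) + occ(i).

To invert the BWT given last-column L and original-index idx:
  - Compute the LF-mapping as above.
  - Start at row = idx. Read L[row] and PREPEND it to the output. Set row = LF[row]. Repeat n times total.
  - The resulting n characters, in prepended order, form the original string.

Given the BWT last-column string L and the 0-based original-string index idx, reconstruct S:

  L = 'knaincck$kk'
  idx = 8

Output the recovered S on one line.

Answer: knickknack$

Derivation:
LF mapping: 5 9 1 4 10 2 3 6 0 7 8
Walk LF starting at row 8, prepending L[row]:
  step 1: row=8, L[8]='$', prepend. Next row=LF[8]=0
  step 2: row=0, L[0]='k', prepend. Next row=LF[0]=5
  step 3: row=5, L[5]='c', prepend. Next row=LF[5]=2
  step 4: row=2, L[2]='a', prepend. Next row=LF[2]=1
  step 5: row=1, L[1]='n', prepend. Next row=LF[1]=9
  step 6: row=9, L[9]='k', prepend. Next row=LF[9]=7
  step 7: row=7, L[7]='k', prepend. Next row=LF[7]=6
  step 8: row=6, L[6]='c', prepend. Next row=LF[6]=3
  step 9: row=3, L[3]='i', prepend. Next row=LF[3]=4
  step 10: row=4, L[4]='n', prepend. Next row=LF[4]=10
  step 11: row=10, L[10]='k', prepend. Next row=LF[10]=8
Reversed output: knickknack$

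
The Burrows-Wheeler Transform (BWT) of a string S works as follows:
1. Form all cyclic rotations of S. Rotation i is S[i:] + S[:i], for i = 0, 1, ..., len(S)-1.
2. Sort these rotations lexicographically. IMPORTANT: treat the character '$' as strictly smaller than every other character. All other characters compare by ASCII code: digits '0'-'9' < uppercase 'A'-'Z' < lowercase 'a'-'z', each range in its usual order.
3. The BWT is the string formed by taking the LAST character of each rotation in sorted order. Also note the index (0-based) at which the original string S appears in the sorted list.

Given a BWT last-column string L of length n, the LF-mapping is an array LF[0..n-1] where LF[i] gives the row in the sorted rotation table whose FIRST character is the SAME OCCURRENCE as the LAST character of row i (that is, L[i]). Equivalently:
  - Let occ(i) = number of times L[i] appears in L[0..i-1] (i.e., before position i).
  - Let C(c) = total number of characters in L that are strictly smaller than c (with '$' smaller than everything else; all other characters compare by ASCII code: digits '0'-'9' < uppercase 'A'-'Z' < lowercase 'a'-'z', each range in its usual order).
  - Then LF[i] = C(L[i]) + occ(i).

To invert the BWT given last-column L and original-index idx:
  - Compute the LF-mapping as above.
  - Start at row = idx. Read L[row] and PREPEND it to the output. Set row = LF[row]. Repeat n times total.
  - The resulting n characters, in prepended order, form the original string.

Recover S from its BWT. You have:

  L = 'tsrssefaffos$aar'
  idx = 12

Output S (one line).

LF mapping: 15 11 9 12 13 4 5 1 6 7 8 14 0 2 3 10
Walk LF starting at row 12, prepending L[row]:
  step 1: row=12, L[12]='$', prepend. Next row=LF[12]=0
  step 2: row=0, L[0]='t', prepend. Next row=LF[0]=15
  step 3: row=15, L[15]='r', prepend. Next row=LF[15]=10
  step 4: row=10, L[10]='o', prepend. Next row=LF[10]=8
  step 5: row=8, L[8]='f', prepend. Next row=LF[8]=6
  step 6: row=6, L[6]='f', prepend. Next row=LF[6]=5
  step 7: row=5, L[5]='e', prepend. Next row=LF[5]=4
  step 8: row=4, L[4]='s', prepend. Next row=LF[4]=13
  step 9: row=13, L[13]='a', prepend. Next row=LF[13]=2
  step 10: row=2, L[2]='r', prepend. Next row=LF[2]=9
  step 11: row=9, L[9]='f', prepend. Next row=LF[9]=7
  step 12: row=7, L[7]='a', prepend. Next row=LF[7]=1
  step 13: row=1, L[1]='s', prepend. Next row=LF[1]=11
  step 14: row=11, L[11]='s', prepend. Next row=LF[11]=14
  step 15: row=14, L[14]='a', prepend. Next row=LF[14]=3
  step 16: row=3, L[3]='s', prepend. Next row=LF[3]=12
Reversed output: sassafraseffort$

Answer: sassafraseffort$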